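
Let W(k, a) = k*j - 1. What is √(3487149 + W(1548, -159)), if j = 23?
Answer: 8*√55043 ≈ 1876.9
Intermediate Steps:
W(k, a) = -1 + 23*k (W(k, a) = k*23 - 1 = 23*k - 1 = -1 + 23*k)
√(3487149 + W(1548, -159)) = √(3487149 + (-1 + 23*1548)) = √(3487149 + (-1 + 35604)) = √(3487149 + 35603) = √3522752 = 8*√55043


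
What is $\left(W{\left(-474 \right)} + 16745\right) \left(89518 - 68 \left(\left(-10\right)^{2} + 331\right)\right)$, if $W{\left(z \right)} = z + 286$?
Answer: $996896970$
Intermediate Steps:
$W{\left(z \right)} = 286 + z$
$\left(W{\left(-474 \right)} + 16745\right) \left(89518 - 68 \left(\left(-10\right)^{2} + 331\right)\right) = \left(\left(286 - 474\right) + 16745\right) \left(89518 - 68 \left(\left(-10\right)^{2} + 331\right)\right) = \left(-188 + 16745\right) \left(89518 - 68 \left(100 + 331\right)\right) = 16557 \left(89518 - 29308\right) = 16557 \cdot 60210 = 996896970$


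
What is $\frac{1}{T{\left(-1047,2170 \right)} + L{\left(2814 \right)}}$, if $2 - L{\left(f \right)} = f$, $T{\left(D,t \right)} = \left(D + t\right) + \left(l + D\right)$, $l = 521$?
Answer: $- \frac{1}{2215} \approx -0.00045147$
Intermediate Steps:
$T{\left(D,t \right)} = 521 + t + 2 D$ ($T{\left(D,t \right)} = \left(D + t\right) + \left(521 + D\right) = 521 + t + 2 D$)
$L{\left(f \right)} = 2 - f$
$\frac{1}{T{\left(-1047,2170 \right)} + L{\left(2814 \right)}} = \frac{1}{\left(521 + 2170 + 2 \left(-1047\right)\right) + \left(2 - 2814\right)} = \frac{1}{\left(521 + 2170 - 2094\right) + \left(2 - 2814\right)} = \frac{1}{597 - 2812} = \frac{1}{-2215} = - \frac{1}{2215}$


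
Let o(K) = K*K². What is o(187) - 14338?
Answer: 6524865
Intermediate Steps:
o(K) = K³
o(187) - 14338 = 187³ - 14338 = 6539203 - 14338 = 6524865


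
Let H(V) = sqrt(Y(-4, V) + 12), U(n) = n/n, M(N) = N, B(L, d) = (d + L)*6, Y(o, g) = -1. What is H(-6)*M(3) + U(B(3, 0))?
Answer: 1 + 3*sqrt(11) ≈ 10.950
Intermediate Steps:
B(L, d) = 6*L + 6*d (B(L, d) = (L + d)*6 = 6*L + 6*d)
U(n) = 1
H(V) = sqrt(11) (H(V) = sqrt(-1 + 12) = sqrt(11))
H(-6)*M(3) + U(B(3, 0)) = sqrt(11)*3 + 1 = 3*sqrt(11) + 1 = 1 + 3*sqrt(11)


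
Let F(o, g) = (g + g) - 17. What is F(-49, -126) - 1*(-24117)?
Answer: 23848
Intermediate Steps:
F(o, g) = -17 + 2*g (F(o, g) = 2*g - 17 = -17 + 2*g)
F(-49, -126) - 1*(-24117) = (-17 + 2*(-126)) - 1*(-24117) = (-17 - 252) + 24117 = -269 + 24117 = 23848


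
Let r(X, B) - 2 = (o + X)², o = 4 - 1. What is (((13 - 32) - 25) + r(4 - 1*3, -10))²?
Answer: 676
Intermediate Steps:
o = 3
r(X, B) = 2 + (3 + X)²
(((13 - 32) - 25) + r(4 - 1*3, -10))² = (((13 - 32) - 25) + (2 + (3 + (4 - 1*3))²))² = ((-19 - 25) + (2 + (3 + (4 - 3))²))² = (-44 + (2 + (3 + 1)²))² = (-44 + (2 + 4²))² = (-44 + (2 + 16))² = (-44 + 18)² = (-26)² = 676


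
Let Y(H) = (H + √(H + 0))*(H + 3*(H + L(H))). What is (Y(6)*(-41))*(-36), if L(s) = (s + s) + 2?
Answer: 584496 + 97416*√6 ≈ 8.2312e+5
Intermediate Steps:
L(s) = 2 + 2*s (L(s) = 2*s + 2 = 2 + 2*s)
Y(H) = (6 + 10*H)*(H + √H) (Y(H) = (H + √(H + 0))*(H + 3*(H + (2 + 2*H))) = (H + √H)*(H + 3*(2 + 3*H)) = (H + √H)*(H + (6 + 9*H)) = (H + √H)*(6 + 10*H) = (6 + 10*H)*(H + √H))
(Y(6)*(-41))*(-36) = ((6*6 + 6*√6 + 10*6² + 10*6^(3/2))*(-41))*(-36) = ((36 + 6*√6 + 10*36 + 10*(6*√6))*(-41))*(-36) = ((36 + 6*√6 + 360 + 60*√6)*(-41))*(-36) = ((396 + 66*√6)*(-41))*(-36) = (-16236 - 2706*√6)*(-36) = 584496 + 97416*√6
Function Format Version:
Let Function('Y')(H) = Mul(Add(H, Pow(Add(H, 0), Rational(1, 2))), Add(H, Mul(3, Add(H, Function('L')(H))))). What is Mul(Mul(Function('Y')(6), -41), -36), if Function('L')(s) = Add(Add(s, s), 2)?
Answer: Add(584496, Mul(97416, Pow(6, Rational(1, 2)))) ≈ 8.2312e+5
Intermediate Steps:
Function('L')(s) = Add(2, Mul(2, s)) (Function('L')(s) = Add(Mul(2, s), 2) = Add(2, Mul(2, s)))
Function('Y')(H) = Mul(Add(6, Mul(10, H)), Add(H, Pow(H, Rational(1, 2)))) (Function('Y')(H) = Mul(Add(H, Pow(Add(H, 0), Rational(1, 2))), Add(H, Mul(3, Add(H, Add(2, Mul(2, H)))))) = Mul(Add(H, Pow(H, Rational(1, 2))), Add(H, Mul(3, Add(2, Mul(3, H))))) = Mul(Add(H, Pow(H, Rational(1, 2))), Add(H, Add(6, Mul(9, H)))) = Mul(Add(H, Pow(H, Rational(1, 2))), Add(6, Mul(10, H))) = Mul(Add(6, Mul(10, H)), Add(H, Pow(H, Rational(1, 2)))))
Mul(Mul(Function('Y')(6), -41), -36) = Mul(Mul(Add(Mul(6, 6), Mul(6, Pow(6, Rational(1, 2))), Mul(10, Pow(6, 2)), Mul(10, Pow(6, Rational(3, 2)))), -41), -36) = Mul(Mul(Add(36, Mul(6, Pow(6, Rational(1, 2))), Mul(10, 36), Mul(10, Mul(6, Pow(6, Rational(1, 2))))), -41), -36) = Mul(Mul(Add(36, Mul(6, Pow(6, Rational(1, 2))), 360, Mul(60, Pow(6, Rational(1, 2)))), -41), -36) = Mul(Mul(Add(396, Mul(66, Pow(6, Rational(1, 2)))), -41), -36) = Mul(Add(-16236, Mul(-2706, Pow(6, Rational(1, 2)))), -36) = Add(584496, Mul(97416, Pow(6, Rational(1, 2))))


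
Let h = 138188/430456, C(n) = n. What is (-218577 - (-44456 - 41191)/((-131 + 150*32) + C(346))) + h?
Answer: -117953165499707/539684210 ≈ -2.1856e+5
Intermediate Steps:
h = 34547/107614 (h = 138188*(1/430456) = 34547/107614 ≈ 0.32103)
(-218577 - (-44456 - 41191)/((-131 + 150*32) + C(346))) + h = (-218577 - (-44456 - 41191)/((-131 + 150*32) + 346)) + 34547/107614 = (-218577 - (-85647)/((-131 + 4800) + 346)) + 34547/107614 = (-218577 - (-85647)/(4669 + 346)) + 34547/107614 = (-218577 - (-85647)/5015) + 34547/107614 = (-218577 - 1*(-85647/5015)) + 34547/107614 = (-218577 + 85647/5015) + 34547/107614 = -1096078008/5015 + 34547/107614 = -117953165499707/539684210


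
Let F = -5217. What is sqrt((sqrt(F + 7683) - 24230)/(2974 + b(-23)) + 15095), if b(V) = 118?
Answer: sqrt(36060071230 + 2319*sqrt(274))/1546 ≈ 122.83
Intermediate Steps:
sqrt((sqrt(F + 7683) - 24230)/(2974 + b(-23)) + 15095) = sqrt((sqrt(-5217 + 7683) - 24230)/(2974 + 118) + 15095) = sqrt((sqrt(2466) - 24230)/3092 + 15095) = sqrt((3*sqrt(274) - 24230)*(1/3092) + 15095) = sqrt((-24230 + 3*sqrt(274))*(1/3092) + 15095) = sqrt((-12115/1546 + 3*sqrt(274)/3092) + 15095) = sqrt(23324755/1546 + 3*sqrt(274)/3092)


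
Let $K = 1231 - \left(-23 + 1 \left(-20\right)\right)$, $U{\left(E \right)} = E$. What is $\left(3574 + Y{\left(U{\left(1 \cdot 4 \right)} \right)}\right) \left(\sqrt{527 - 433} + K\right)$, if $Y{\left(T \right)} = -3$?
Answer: $4549454 + 3571 \sqrt{94} \approx 4.5841 \cdot 10^{6}$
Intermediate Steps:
$K = 1274$ ($K = 1231 - \left(-23 - 20\right) = 1231 - -43 = 1231 + 43 = 1274$)
$\left(3574 + Y{\left(U{\left(1 \cdot 4 \right)} \right)}\right) \left(\sqrt{527 - 433} + K\right) = \left(3574 - 3\right) \left(\sqrt{527 - 433} + 1274\right) = 3571 \left(\sqrt{94} + 1274\right) = 3571 \left(1274 + \sqrt{94}\right) = 4549454 + 3571 \sqrt{94}$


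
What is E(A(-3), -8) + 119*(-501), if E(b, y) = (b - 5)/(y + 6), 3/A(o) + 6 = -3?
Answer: -178849/3 ≈ -59616.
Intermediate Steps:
A(o) = -1/3 (A(o) = 3/(-6 - 3) = 3/(-9) = 3*(-1/9) = -1/3)
E(b, y) = (-5 + b)/(6 + y)
E(A(-3), -8) + 119*(-501) = (-5 - 1/3)/(6 - 8) + 119*(-501) = -16/3/(-2) - 59619 = -1/2*(-16/3) - 59619 = 8/3 - 59619 = -178849/3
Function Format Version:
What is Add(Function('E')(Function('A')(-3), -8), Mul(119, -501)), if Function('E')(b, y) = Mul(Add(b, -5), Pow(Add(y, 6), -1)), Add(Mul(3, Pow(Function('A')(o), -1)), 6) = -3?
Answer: Rational(-178849, 3) ≈ -59616.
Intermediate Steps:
Function('A')(o) = Rational(-1, 3) (Function('A')(o) = Mul(3, Pow(Add(-6, -3), -1)) = Mul(3, Pow(-9, -1)) = Mul(3, Rational(-1, 9)) = Rational(-1, 3))
Function('E')(b, y) = Mul(Pow(Add(6, y), -1), Add(-5, b)) (Function('E')(b, y) = Mul(Add(-5, b), Pow(Add(6, y), -1)) = Mul(Pow(Add(6, y), -1), Add(-5, b)))
Add(Function('E')(Function('A')(-3), -8), Mul(119, -501)) = Add(Mul(Pow(Add(6, -8), -1), Add(-5, Rational(-1, 3))), Mul(119, -501)) = Add(Mul(Pow(-2, -1), Rational(-16, 3)), -59619) = Add(Mul(Rational(-1, 2), Rational(-16, 3)), -59619) = Add(Rational(8, 3), -59619) = Rational(-178849, 3)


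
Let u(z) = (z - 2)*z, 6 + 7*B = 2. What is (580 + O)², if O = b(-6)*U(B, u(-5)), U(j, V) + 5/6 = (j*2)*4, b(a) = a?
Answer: 18378369/49 ≈ 3.7507e+5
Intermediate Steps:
B = -4/7 (B = -6/7 + (⅐)*2 = -6/7 + 2/7 = -4/7 ≈ -0.57143)
u(z) = z*(-2 + z) (u(z) = (-2 + z)*z = z*(-2 + z))
U(j, V) = -⅚ + 8*j (U(j, V) = -⅚ + (j*2)*4 = -⅚ + (2*j)*4 = -⅚ + 8*j)
O = 227/7 (O = -6*(-⅚ + 8*(-4/7)) = -6*(-⅚ - 32/7) = -6*(-227/42) = 227/7 ≈ 32.429)
(580 + O)² = (580 + 227/7)² = (4287/7)² = 18378369/49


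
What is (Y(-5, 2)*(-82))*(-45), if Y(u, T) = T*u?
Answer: -36900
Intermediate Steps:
(Y(-5, 2)*(-82))*(-45) = ((2*(-5))*(-82))*(-45) = -10*(-82)*(-45) = 820*(-45) = -36900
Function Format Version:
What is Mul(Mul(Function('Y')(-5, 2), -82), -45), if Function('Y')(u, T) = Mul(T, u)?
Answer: -36900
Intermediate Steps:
Mul(Mul(Function('Y')(-5, 2), -82), -45) = Mul(Mul(Mul(2, -5), -82), -45) = Mul(Mul(-10, -82), -45) = Mul(820, -45) = -36900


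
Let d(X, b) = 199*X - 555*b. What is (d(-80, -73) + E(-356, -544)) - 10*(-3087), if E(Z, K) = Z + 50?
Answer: 55159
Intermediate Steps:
E(Z, K) = 50 + Z
d(X, b) = -555*b + 199*X
(d(-80, -73) + E(-356, -544)) - 10*(-3087) = ((-555*(-73) + 199*(-80)) + (50 - 356)) - 10*(-3087) = ((40515 - 15920) - 306) + 30870 = (24595 - 306) + 30870 = 24289 + 30870 = 55159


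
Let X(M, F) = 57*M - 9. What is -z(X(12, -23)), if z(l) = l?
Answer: -675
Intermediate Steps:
X(M, F) = -9 + 57*M
-z(X(12, -23)) = -(-9 + 57*12) = -(-9 + 684) = -1*675 = -675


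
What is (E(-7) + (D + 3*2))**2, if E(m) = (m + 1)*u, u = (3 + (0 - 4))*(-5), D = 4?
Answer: 400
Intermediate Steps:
u = 5 (u = (3 - 4)*(-5) = -1*(-5) = 5)
E(m) = 5 + 5*m (E(m) = (m + 1)*5 = (1 + m)*5 = 5 + 5*m)
(E(-7) + (D + 3*2))**2 = ((5 + 5*(-7)) + (4 + 3*2))**2 = ((5 - 35) + (4 + 6))**2 = (-30 + 10)**2 = (-20)**2 = 400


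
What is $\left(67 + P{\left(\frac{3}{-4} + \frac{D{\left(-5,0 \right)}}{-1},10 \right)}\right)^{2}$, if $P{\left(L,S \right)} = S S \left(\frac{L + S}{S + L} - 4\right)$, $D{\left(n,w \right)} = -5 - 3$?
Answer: $54289$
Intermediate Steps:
$D{\left(n,w \right)} = -8$ ($D{\left(n,w \right)} = -5 - 3 = -8$)
$P{\left(L,S \right)} = - 3 S^{2}$ ($P{\left(L,S \right)} = S^{2} \left(\frac{L + S}{L + S} - 4\right) = S^{2} \left(1 - 4\right) = S^{2} \left(-3\right) = - 3 S^{2}$)
$\left(67 + P{\left(\frac{3}{-4} + \frac{D{\left(-5,0 \right)}}{-1},10 \right)}\right)^{2} = \left(67 - 3 \cdot 10^{2}\right)^{2} = \left(67 - 300\right)^{2} = \left(-233\right)^{2} = 54289$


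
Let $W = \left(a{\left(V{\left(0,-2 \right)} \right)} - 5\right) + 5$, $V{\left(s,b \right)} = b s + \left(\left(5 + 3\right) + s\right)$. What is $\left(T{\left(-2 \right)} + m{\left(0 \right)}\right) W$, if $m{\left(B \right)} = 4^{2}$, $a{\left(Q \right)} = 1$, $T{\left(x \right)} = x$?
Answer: $14$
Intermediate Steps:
$V{\left(s,b \right)} = 8 + s + b s$ ($V{\left(s,b \right)} = b s + \left(8 + s\right) = 8 + s + b s$)
$m{\left(B \right)} = 16$
$W = 1$ ($W = \left(1 - 5\right) + 5 = -4 + 5 = 1$)
$\left(T{\left(-2 \right)} + m{\left(0 \right)}\right) W = \left(-2 + 16\right) 1 = 14 \cdot 1 = 14$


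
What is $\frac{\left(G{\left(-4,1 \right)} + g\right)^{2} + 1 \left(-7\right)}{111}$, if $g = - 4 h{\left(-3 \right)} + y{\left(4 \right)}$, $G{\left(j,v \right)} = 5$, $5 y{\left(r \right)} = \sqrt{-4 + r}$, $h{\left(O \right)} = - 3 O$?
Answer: $\frac{318}{37} \approx 8.5946$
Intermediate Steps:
$y{\left(r \right)} = \frac{\sqrt{-4 + r}}{5}$
$g = -36$ ($g = - 4 \left(\left(-3\right) \left(-3\right)\right) + \frac{\sqrt{-4 + 4}}{5} = \left(-4\right) 9 + \frac{\sqrt{0}}{5} = -36 + \frac{1}{5} \cdot 0 = -36 + 0 = -36$)
$\frac{\left(G{\left(-4,1 \right)} + g\right)^{2} + 1 \left(-7\right)}{111} = \frac{\left(5 - 36\right)^{2} + 1 \left(-7\right)}{111} = \left(\left(-31\right)^{2} - 7\right) \frac{1}{111} = \left(961 - 7\right) \frac{1}{111} = 954 \cdot \frac{1}{111} = \frac{318}{37}$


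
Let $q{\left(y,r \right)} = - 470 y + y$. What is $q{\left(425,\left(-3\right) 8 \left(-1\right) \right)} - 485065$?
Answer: $-684390$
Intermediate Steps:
$q{\left(y,r \right)} = - 469 y$
$q{\left(425,\left(-3\right) 8 \left(-1\right) \right)} - 485065 = \left(-469\right) 425 - 485065 = -199325 - 485065 = -684390$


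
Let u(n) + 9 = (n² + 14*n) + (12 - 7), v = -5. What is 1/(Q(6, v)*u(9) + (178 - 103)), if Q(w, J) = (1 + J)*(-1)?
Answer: 1/887 ≈ 0.0011274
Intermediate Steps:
u(n) = -4 + n² + 14*n (u(n) = -9 + ((n² + 14*n) + (12 - 7)) = -9 + ((n² + 14*n) + 5) = -9 + (5 + n² + 14*n) = -4 + n² + 14*n)
Q(w, J) = -1 - J
1/(Q(6, v)*u(9) + (178 - 103)) = 1/((-1 - 1*(-5))*(-4 + 9² + 14*9) + (178 - 103)) = 1/((-1 + 5)*(-4 + 81 + 126) + 75) = 1/(4*203 + 75) = 1/(812 + 75) = 1/887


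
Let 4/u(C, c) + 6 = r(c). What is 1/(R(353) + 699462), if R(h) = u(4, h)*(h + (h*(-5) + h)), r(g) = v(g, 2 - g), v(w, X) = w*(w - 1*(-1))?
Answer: 10413/7283497453 ≈ 1.4297e-6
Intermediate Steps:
v(w, X) = w*(1 + w) (v(w, X) = w*(w + 1) = w*(1 + w))
r(g) = g*(1 + g)
u(C, c) = 4/(-6 + c*(1 + c))
R(h) = -12*h/(-6 + h*(1 + h)) (R(h) = (4/(-6 + h*(1 + h)))*(h + (h*(-5) + h)) = (4/(-6 + h*(1 + h)))*(h + (-5*h + h)) = (4/(-6 + h*(1 + h)))*(h - 4*h) = (4/(-6 + h*(1 + h)))*(-3*h) = -12*h/(-6 + h*(1 + h)))
1/(R(353) + 699462) = 1/(-12*353/(-6 + 353*(1 + 353)) + 699462) = 1/(-12*353/(-6 + 353*354) + 699462) = 1/(-12*353/(-6 + 124962) + 699462) = 1/(-12*353/124956 + 699462) = 1/(-12*353*1/124956 + 699462) = 1/(-353/10413 + 699462) = 1/(7283497453/10413) = 10413/7283497453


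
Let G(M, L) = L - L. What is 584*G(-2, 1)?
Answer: 0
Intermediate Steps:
G(M, L) = 0
584*G(-2, 1) = 584*0 = 0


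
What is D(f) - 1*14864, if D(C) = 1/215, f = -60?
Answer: -3195759/215 ≈ -14864.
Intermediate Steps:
D(C) = 1/215
D(f) - 1*14864 = 1/215 - 1*14864 = 1/215 - 14864 = -3195759/215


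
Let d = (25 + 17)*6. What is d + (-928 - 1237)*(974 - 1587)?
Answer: 1327397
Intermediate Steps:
d = 252 (d = 42*6 = 252)
d + (-928 - 1237)*(974 - 1587) = 252 + (-928 - 1237)*(974 - 1587) = 252 - 2165*(-613) = 252 + 1327145 = 1327397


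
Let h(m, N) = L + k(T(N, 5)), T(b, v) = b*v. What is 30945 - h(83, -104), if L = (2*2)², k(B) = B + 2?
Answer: 31447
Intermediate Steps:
k(B) = 2 + B
L = 16 (L = 4² = 16)
h(m, N) = 18 + 5*N (h(m, N) = 16 + (2 + N*5) = 16 + (2 + 5*N) = 18 + 5*N)
30945 - h(83, -104) = 30945 - (18 + 5*(-104)) = 30945 - (18 - 520) = 30945 - 1*(-502) = 30945 + 502 = 31447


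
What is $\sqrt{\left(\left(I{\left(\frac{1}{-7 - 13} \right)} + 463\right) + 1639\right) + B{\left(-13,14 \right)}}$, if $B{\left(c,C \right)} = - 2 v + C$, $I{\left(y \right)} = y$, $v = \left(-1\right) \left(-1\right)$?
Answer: $\frac{\sqrt{211395}}{10} \approx 45.978$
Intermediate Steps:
$v = 1$
$B{\left(c,C \right)} = -2 + C$ ($B{\left(c,C \right)} = \left(-2\right) 1 + C = -2 + C$)
$\sqrt{\left(\left(I{\left(\frac{1}{-7 - 13} \right)} + 463\right) + 1639\right) + B{\left(-13,14 \right)}} = \sqrt{\left(\left(\frac{1}{-7 - 13} + 463\right) + 1639\right) + \left(-2 + 14\right)} = \sqrt{\left(\left(\frac{1}{-20} + 463\right) + 1639\right) + 12} = \sqrt{\left(\left(- \frac{1}{20} + 463\right) + 1639\right) + 12} = \sqrt{\left(\frac{9259}{20} + 1639\right) + 12} = \sqrt{\frac{42039}{20} + 12} = \sqrt{\frac{42279}{20}} = \frac{\sqrt{211395}}{10}$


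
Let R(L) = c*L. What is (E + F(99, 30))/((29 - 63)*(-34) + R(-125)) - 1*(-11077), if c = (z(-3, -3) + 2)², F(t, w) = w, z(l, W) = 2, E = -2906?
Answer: 2337966/211 ≈ 11080.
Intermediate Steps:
c = 16 (c = (2 + 2)² = 4² = 16)
R(L) = 16*L
(E + F(99, 30))/((29 - 63)*(-34) + R(-125)) - 1*(-11077) = (-2906 + 30)/((29 - 63)*(-34) + 16*(-125)) - 1*(-11077) = -2876/(-34*(-34) - 2000) + 11077 = -2876/(1156 - 2000) + 11077 = -2876/(-844) + 11077 = -2876*(-1/844) + 11077 = 719/211 + 11077 = 2337966/211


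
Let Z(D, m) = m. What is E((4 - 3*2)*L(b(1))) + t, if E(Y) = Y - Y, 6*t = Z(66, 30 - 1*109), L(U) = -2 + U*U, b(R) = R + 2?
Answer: -79/6 ≈ -13.167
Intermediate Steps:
b(R) = 2 + R
L(U) = -2 + U²
t = -79/6 (t = (30 - 1*109)/6 = (30 - 109)/6 = (⅙)*(-79) = -79/6 ≈ -13.167)
E(Y) = 0
E((4 - 3*2)*L(b(1))) + t = 0 - 79/6 = -79/6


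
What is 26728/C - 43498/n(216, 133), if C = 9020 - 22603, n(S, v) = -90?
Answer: 294213907/611235 ≈ 481.34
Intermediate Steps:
C = -13583
26728/C - 43498/n(216, 133) = 26728/(-13583) - 43498/(-90) = 26728*(-1/13583) - 43498*(-1/90) = -26728/13583 + 21749/45 = 294213907/611235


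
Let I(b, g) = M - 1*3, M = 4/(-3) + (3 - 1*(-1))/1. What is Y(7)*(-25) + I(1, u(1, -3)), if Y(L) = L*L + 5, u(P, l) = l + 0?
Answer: -4051/3 ≈ -1350.3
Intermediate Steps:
u(P, l) = l
Y(L) = 5 + L**2 (Y(L) = L**2 + 5 = 5 + L**2)
M = 8/3 (M = 4*(-1/3) + (3 + 1)*1 = -4/3 + 4*1 = -4/3 + 4 = 8/3 ≈ 2.6667)
I(b, g) = -1/3 (I(b, g) = 8/3 - 1*3 = 8/3 - 3 = -1/3)
Y(7)*(-25) + I(1, u(1, -3)) = (5 + 7**2)*(-25) - 1/3 = (5 + 49)*(-25) - 1/3 = 54*(-25) - 1/3 = -1350 - 1/3 = -4051/3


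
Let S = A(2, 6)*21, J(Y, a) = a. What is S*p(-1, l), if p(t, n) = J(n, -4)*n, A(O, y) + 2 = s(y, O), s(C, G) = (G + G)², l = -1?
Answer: 1176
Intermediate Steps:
s(C, G) = 4*G² (s(C, G) = (2*G)² = 4*G²)
A(O, y) = -2 + 4*O²
p(t, n) = -4*n
S = 294 (S = (-2 + 4*2²)*21 = (-2 + 4*4)*21 = (-2 + 16)*21 = 14*21 = 294)
S*p(-1, l) = 294*(-4*(-1)) = 294*4 = 1176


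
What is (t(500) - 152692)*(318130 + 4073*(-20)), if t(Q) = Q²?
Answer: 23029884360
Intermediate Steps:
(t(500) - 152692)*(318130 + 4073*(-20)) = (500² - 152692)*(318130 + 4073*(-20)) = (250000 - 152692)*(318130 - 81460) = 97308*236670 = 23029884360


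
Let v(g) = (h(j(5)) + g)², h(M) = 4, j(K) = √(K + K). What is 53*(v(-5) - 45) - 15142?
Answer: -17474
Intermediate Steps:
j(K) = √2*√K (j(K) = √(2*K) = √2*√K)
v(g) = (4 + g)²
53*(v(-5) - 45) - 15142 = 53*((4 - 5)² - 45) - 15142 = 53*((-1)² - 45) - 15142 = 53*(1 - 45) - 15142 = 53*(-44) - 15142 = -2332 - 15142 = -17474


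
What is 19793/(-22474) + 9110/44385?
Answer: -134754833/199501698 ≈ -0.67546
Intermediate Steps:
19793/(-22474) + 9110/44385 = 19793*(-1/22474) + 9110*(1/44385) = -19793/22474 + 1822/8877 = -134754833/199501698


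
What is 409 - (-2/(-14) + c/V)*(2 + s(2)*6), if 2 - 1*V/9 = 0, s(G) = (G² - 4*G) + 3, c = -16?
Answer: 25579/63 ≈ 406.02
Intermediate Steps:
s(G) = 3 + G² - 4*G
V = 18 (V = 18 - 9*0 = 18 + 0 = 18)
409 - (-2/(-14) + c/V)*(2 + s(2)*6) = 409 - (-2/(-14) - 16/18)*(2 + (3 + 2² - 4*2)*6) = 409 - (-2*(-1/14) - 16*1/18)*(2 + (3 + 4 - 8)*6) = 409 - (⅐ - 8/9)*(2 - 1*6) = 409 - (-47)*(2 - 6)/63 = 409 - (-47)*(-4)/63 = 409 - 1*188/63 = 409 - 188/63 = 25579/63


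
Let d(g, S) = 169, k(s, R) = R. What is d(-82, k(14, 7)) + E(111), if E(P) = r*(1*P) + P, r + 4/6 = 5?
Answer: 761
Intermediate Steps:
r = 13/3 (r = -⅔ + 5 = 13/3 ≈ 4.3333)
E(P) = 16*P/3 (E(P) = 13*(1*P)/3 + P = 13*P/3 + P = 16*P/3)
d(-82, k(14, 7)) + E(111) = 169 + (16/3)*111 = 169 + 592 = 761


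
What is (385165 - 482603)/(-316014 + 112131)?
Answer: 97438/203883 ≈ 0.47791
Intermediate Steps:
(385165 - 482603)/(-316014 + 112131) = -97438/(-203883) = -97438*(-1/203883) = 97438/203883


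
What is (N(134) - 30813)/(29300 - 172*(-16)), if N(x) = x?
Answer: -30679/32052 ≈ -0.95716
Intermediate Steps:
(N(134) - 30813)/(29300 - 172*(-16)) = (134 - 30813)/(29300 - 172*(-16)) = -30679/(29300 + 2752) = -30679/32052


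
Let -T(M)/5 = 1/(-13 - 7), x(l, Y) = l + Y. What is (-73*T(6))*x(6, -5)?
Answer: -73/4 ≈ -18.250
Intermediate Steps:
x(l, Y) = Y + l
T(M) = 1/4 (T(M) = -5/(-13 - 7) = -5/(-20) = -5*(-1/20) = 1/4)
(-73*T(6))*x(6, -5) = (-73*1/4)*(-5 + 6) = -73/4*1 = -73/4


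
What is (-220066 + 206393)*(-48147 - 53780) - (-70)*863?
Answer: 1393708281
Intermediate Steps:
(-220066 + 206393)*(-48147 - 53780) - (-70)*863 = -13673*(-101927) - 1*(-60410) = 1393647871 + 60410 = 1393708281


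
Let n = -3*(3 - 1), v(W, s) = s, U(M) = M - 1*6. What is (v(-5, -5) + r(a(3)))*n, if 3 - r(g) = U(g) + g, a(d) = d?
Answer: 12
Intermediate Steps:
U(M) = -6 + M (U(M) = M - 6 = -6 + M)
n = -6 (n = -3*2 = -6)
r(g) = 9 - 2*g (r(g) = 3 - ((-6 + g) + g) = 3 - (-6 + 2*g) = 3 + (6 - 2*g) = 9 - 2*g)
(v(-5, -5) + r(a(3)))*n = (-5 + (9 - 2*3))*(-6) = (-5 + (9 - 6))*(-6) = (-5 + 3)*(-6) = -2*(-6) = 12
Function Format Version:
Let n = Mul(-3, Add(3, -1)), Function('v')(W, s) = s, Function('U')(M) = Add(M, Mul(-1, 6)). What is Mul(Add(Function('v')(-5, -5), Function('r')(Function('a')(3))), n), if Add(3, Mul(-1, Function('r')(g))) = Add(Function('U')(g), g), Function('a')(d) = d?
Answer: 12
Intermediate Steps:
Function('U')(M) = Add(-6, M) (Function('U')(M) = Add(M, -6) = Add(-6, M))
n = -6 (n = Mul(-3, 2) = -6)
Function('r')(g) = Add(9, Mul(-2, g)) (Function('r')(g) = Add(3, Mul(-1, Add(Add(-6, g), g))) = Add(3, Mul(-1, Add(-6, Mul(2, g)))) = Add(3, Add(6, Mul(-2, g))) = Add(9, Mul(-2, g)))
Mul(Add(Function('v')(-5, -5), Function('r')(Function('a')(3))), n) = Mul(Add(-5, Add(9, Mul(-2, 3))), -6) = Mul(Add(-5, Add(9, -6)), -6) = Mul(Add(-5, 3), -6) = Mul(-2, -6) = 12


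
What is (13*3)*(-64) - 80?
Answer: -2576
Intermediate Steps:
(13*3)*(-64) - 80 = 39*(-64) - 80 = -2496 - 80 = -2576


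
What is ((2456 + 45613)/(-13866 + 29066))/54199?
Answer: 48069/823824800 ≈ 5.8349e-5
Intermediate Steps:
((2456 + 45613)/(-13866 + 29066))/54199 = (48069/15200)*(1/54199) = 48069/823824800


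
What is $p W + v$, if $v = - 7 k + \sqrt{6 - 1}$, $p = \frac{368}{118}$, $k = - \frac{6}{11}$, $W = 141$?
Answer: $\frac{287862}{649} + \sqrt{5} \approx 445.78$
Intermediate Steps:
$k = - \frac{6}{11}$ ($k = \left(-6\right) \frac{1}{11} = - \frac{6}{11} \approx -0.54545$)
$p = \frac{184}{59}$ ($p = 368 \cdot \frac{1}{118} = \frac{184}{59} \approx 3.1186$)
$v = \frac{42}{11} + \sqrt{5}$ ($v = \left(-7\right) \left(- \frac{6}{11}\right) + \sqrt{6 - 1} = \frac{42}{11} + \sqrt{5} \approx 6.0543$)
$p W + v = \frac{184}{59} \cdot 141 + \left(\frac{42}{11} + \sqrt{5}\right) = \frac{25944}{59} + \left(\frac{42}{11} + \sqrt{5}\right) = \frac{287862}{649} + \sqrt{5}$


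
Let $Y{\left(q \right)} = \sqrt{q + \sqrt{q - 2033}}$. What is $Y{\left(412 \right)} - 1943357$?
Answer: $-1943357 + \sqrt{412 + i \sqrt{1621}} \approx -1.9433 \cdot 10^{6} + 0.9906 i$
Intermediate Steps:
$Y{\left(q \right)} = \sqrt{q + \sqrt{-2033 + q}}$
$Y{\left(412 \right)} - 1943357 = \sqrt{412 + \sqrt{-2033 + 412}} - 1943357 = \sqrt{412 + \sqrt{-1621}} - 1943357 = \sqrt{412 + i \sqrt{1621}} - 1943357 = -1943357 + \sqrt{412 + i \sqrt{1621}}$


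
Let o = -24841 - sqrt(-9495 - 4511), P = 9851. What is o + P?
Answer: -14990 - I*sqrt(14006) ≈ -14990.0 - 118.35*I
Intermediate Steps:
o = -24841 - I*sqrt(14006) (o = -24841 - sqrt(-14006) = -24841 - I*sqrt(14006) ≈ -24841.0 - 118.35*I)
o + P = (-24841 - I*sqrt(14006)) + 9851 = -14990 - I*sqrt(14006)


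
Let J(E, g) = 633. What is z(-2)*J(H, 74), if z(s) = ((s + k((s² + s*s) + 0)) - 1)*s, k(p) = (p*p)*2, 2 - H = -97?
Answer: -158250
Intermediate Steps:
H = 99 (H = 2 - 1*(-97) = 2 + 97 = 99)
k(p) = 2*p² (k(p) = p²*2 = 2*p²)
z(s) = s*(-1 + s + 8*s⁴) (z(s) = ((s + 2*((s² + s*s) + 0)²) - 1)*s = ((s + 2*((s² + s²) + 0)²) - 1)*s = ((s + 2*(2*s² + 0)²) - 1)*s = ((s + 2*(2*s²)²) - 1)*s = ((s + 2*(4*s⁴)) - 1)*s = ((s + 8*s⁴) - 1)*s = (-1 + s + 8*s⁴)*s = s*(-1 + s + 8*s⁴))
z(-2)*J(H, 74) = -2*(-1 - 2 + 8*(-2)⁴)*633 = -2*(-1 - 2 + 8*16)*633 = -2*(-1 - 2 + 128)*633 = -2*125*633 = -250*633 = -158250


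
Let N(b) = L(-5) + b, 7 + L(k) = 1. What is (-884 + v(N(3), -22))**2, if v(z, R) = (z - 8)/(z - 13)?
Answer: 199741689/256 ≈ 7.8024e+5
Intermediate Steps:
L(k) = -6 (L(k) = -7 + 1 = -6)
N(b) = -6 + b
v(z, R) = (-8 + z)/(-13 + z)
(-884 + v(N(3), -22))**2 = (-884 + (-8 + (-6 + 3))/(-13 + (-6 + 3)))**2 = (-884 + (-8 - 3)/(-13 - 3))**2 = (-884 - 11/(-16))**2 = (-884 - 1/16*(-11))**2 = (-884 + 11/16)**2 = (-14133/16)**2 = 199741689/256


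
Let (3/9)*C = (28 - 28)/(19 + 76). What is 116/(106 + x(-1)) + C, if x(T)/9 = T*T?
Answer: 116/115 ≈ 1.0087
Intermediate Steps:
x(T) = 9*T² (x(T) = 9*(T*T) = 9*T²)
C = 0 (C = 3*((28 - 28)/(19 + 76)) = 3*(0/95) = 3*(0*(1/95)) = 3*0 = 0)
116/(106 + x(-1)) + C = 116/(106 + 9*(-1)²) + 0 = 116/(106 + 9*1) + 0 = 116/(106 + 9) + 0 = 116/115 + 0 = 116/115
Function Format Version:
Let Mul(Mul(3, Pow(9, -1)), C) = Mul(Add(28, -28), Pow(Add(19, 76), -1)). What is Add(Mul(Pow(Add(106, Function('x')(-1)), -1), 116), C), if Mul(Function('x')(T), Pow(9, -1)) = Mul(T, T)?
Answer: Rational(116, 115) ≈ 1.0087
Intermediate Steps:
Function('x')(T) = Mul(9, Pow(T, 2)) (Function('x')(T) = Mul(9, Mul(T, T)) = Mul(9, Pow(T, 2)))
C = 0 (C = Mul(3, Mul(Add(28, -28), Pow(Add(19, 76), -1))) = Mul(3, Mul(0, Pow(95, -1))) = Mul(3, Mul(0, Rational(1, 95))) = Mul(3, 0) = 0)
Add(Mul(Pow(Add(106, Function('x')(-1)), -1), 116), C) = Add(Mul(Pow(Add(106, Mul(9, Pow(-1, 2))), -1), 116), 0) = Add(Mul(Pow(Add(106, Mul(9, 1)), -1), 116), 0) = Add(Mul(Pow(Add(106, 9), -1), 116), 0) = Add(Mul(Pow(115, -1), 116), 0) = Add(Mul(Rational(1, 115), 116), 0) = Add(Rational(116, 115), 0) = Rational(116, 115)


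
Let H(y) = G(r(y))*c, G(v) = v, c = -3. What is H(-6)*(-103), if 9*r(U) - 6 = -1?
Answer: 515/3 ≈ 171.67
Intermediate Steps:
r(U) = 5/9 (r(U) = 2/3 + (1/9)*(-1) = 2/3 - 1/9 = 5/9)
H(y) = -5/3 (H(y) = (5/9)*(-3) = -5/3)
H(-6)*(-103) = -5/3*(-103) = 515/3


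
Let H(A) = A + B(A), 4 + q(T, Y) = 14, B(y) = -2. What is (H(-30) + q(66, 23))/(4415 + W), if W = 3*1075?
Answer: -11/3820 ≈ -0.0028796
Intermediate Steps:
q(T, Y) = 10 (q(T, Y) = -4 + 14 = 10)
W = 3225
H(A) = -2 + A (H(A) = A - 2 = -2 + A)
(H(-30) + q(66, 23))/(4415 + W) = ((-2 - 30) + 10)/(4415 + 3225) = (-32 + 10)/7640 = -22*1/7640 = -11/3820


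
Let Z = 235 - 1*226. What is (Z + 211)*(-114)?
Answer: -25080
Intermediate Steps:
Z = 9 (Z = 235 - 226 = 9)
(Z + 211)*(-114) = (9 + 211)*(-114) = 220*(-114) = -25080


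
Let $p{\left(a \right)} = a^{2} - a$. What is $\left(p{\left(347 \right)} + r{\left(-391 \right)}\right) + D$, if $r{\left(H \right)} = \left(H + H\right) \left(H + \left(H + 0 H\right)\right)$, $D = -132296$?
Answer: $599290$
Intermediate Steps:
$r{\left(H \right)} = 4 H^{2}$ ($r{\left(H \right)} = 2 H \left(H + \left(H + 0\right)\right) = 2 H \left(H + H\right) = 2 H 2 H = 4 H^{2}$)
$\left(p{\left(347 \right)} + r{\left(-391 \right)}\right) + D = \left(347 \left(-1 + 347\right) + 4 \left(-391\right)^{2}\right) - 132296 = \left(347 \cdot 346 + 4 \cdot 152881\right) - 132296 = \left(120062 + 611524\right) - 132296 = 731586 - 132296 = 599290$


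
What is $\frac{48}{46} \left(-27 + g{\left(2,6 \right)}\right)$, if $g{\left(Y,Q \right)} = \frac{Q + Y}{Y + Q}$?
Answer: $- \frac{624}{23} \approx -27.13$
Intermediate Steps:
$g{\left(Y,Q \right)} = 1$ ($g{\left(Y,Q \right)} = \frac{Q + Y}{Q + Y} = 1$)
$\frac{48}{46} \left(-27 + g{\left(2,6 \right)}\right) = \frac{48}{46} \left(-27 + 1\right) = 48 \cdot \frac{1}{46} \left(-26\right) = \frac{24}{23} \left(-26\right) = - \frac{624}{23}$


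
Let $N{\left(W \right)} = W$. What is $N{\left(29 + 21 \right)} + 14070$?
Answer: $14120$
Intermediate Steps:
$N{\left(29 + 21 \right)} + 14070 = \left(29 + 21\right) + 14070 = 50 + 14070 = 14120$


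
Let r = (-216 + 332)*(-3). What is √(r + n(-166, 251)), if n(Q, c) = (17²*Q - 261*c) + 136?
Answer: 3*I*√12633 ≈ 337.19*I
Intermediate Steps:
n(Q, c) = 136 - 261*c + 289*Q (n(Q, c) = (289*Q - 261*c) + 136 = (-261*c + 289*Q) + 136 = 136 - 261*c + 289*Q)
r = -348 (r = 116*(-3) = -348)
√(r + n(-166, 251)) = √(-348 + (136 - 261*251 + 289*(-166))) = √(-348 + (136 - 65511 - 47974)) = √(-348 - 113349) = √(-113697) = 3*I*√12633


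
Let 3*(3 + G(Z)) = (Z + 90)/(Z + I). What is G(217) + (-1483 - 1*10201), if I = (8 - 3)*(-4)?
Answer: -6906710/591 ≈ -11686.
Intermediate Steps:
I = -20 (I = 5*(-4) = -20)
G(Z) = -3 + (90 + Z)/(3*(-20 + Z)) (G(Z) = -3 + ((Z + 90)/(Z - 20))/3 = -3 + ((90 + Z)/(-20 + Z))/3 = -3 + (90 + Z)/(3*(-20 + Z)))
G(217) + (-1483 - 1*10201) = 2*(135 - 4*217)/(3*(-20 + 217)) + (-1483 - 1*10201) = (2/3)*(135 - 868)/197 + (-1483 - 10201) = (2/3)*(1/197)*(-733) - 11684 = -1466/591 - 11684 = -6906710/591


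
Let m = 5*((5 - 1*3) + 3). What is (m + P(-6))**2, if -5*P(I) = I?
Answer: 17161/25 ≈ 686.44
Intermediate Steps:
P(I) = -I/5
m = 25 (m = 5*((5 - 3) + 3) = 5*(2 + 3) = 5*5 = 25)
(m + P(-6))**2 = (25 - 1/5*(-6))**2 = (25 + 6/5)**2 = (131/5)**2 = 17161/25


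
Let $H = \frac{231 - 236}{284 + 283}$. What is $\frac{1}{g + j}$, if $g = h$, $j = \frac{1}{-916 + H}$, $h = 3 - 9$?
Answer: $- \frac{519377}{3116829} \approx -0.16664$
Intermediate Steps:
$H = - \frac{5}{567} \approx -0.0088183$
$h = -6$ ($h = 3 - 9 = -6$)
$j = - \frac{567}{519377}$ ($j = \frac{1}{-916 - \frac{5}{567}} = \frac{1}{- \frac{519377}{567}} = - \frac{567}{519377} \approx -0.0010917$)
$g = -6$
$\frac{1}{g + j} = \frac{1}{-6 - \frac{567}{519377}} = \frac{1}{- \frac{3116829}{519377}} = - \frac{519377}{3116829}$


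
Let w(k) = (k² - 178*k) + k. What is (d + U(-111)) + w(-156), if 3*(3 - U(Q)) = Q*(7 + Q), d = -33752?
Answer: 14351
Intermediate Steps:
w(k) = k² - 177*k
U(Q) = 3 - Q*(7 + Q)/3
(d + U(-111)) + w(-156) = (-33752 + (3 - 7/3*(-111) - ⅓*(-111)²)) - 156*(-177 - 156) = (-33752 + (3 + 259 - ⅓*12321)) - 156*(-333) = (-33752 + (3 + 259 - 4107)) + 51948 = (-33752 - 3845) + 51948 = -37597 + 51948 = 14351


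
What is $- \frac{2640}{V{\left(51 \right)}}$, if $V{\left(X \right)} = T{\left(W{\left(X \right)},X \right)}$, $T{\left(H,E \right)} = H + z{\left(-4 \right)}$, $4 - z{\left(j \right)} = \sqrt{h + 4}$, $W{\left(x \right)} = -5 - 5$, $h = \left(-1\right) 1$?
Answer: $480 - 80 \sqrt{3} \approx 341.44$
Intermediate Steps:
$h = -1$
$W{\left(x \right)} = -10$
$z{\left(j \right)} = 4 - \sqrt{3}$ ($z{\left(j \right)} = 4 - \sqrt{-1 + 4} = 4 - \sqrt{3}$)
$T{\left(H,E \right)} = 4 + H - \sqrt{3}$ ($T{\left(H,E \right)} = H + \left(4 - \sqrt{3}\right) = 4 + H - \sqrt{3}$)
$V{\left(X \right)} = -6 - \sqrt{3}$ ($V{\left(X \right)} = 4 - 10 - \sqrt{3} = -6 - \sqrt{3}$)
$- \frac{2640}{V{\left(51 \right)}} = - \frac{2640}{-6 - \sqrt{3}}$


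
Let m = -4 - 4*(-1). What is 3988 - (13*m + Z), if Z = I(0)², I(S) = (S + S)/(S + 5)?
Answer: 3988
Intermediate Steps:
I(S) = 2*S/(5 + S) (I(S) = (2*S)/(5 + S) = 2*S/(5 + S))
m = 0 (m = -4 + 4 = 0)
Z = 0 (Z = (2*0/(5 + 0))² = (2*0/5)² = (2*0*(⅕))² = 0² = 0)
3988 - (13*m + Z) = 3988 - (13*0 + 0) = 3988 - (0 + 0) = 3988 - 1*0 = 3988 + 0 = 3988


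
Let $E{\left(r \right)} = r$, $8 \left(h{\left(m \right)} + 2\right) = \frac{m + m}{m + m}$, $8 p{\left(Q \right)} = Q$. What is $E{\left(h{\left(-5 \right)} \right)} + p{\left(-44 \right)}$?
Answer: $- \frac{59}{8} \approx -7.375$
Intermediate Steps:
$p{\left(Q \right)} = \frac{Q}{8}$
$h{\left(m \right)} = - \frac{15}{8}$ ($h{\left(m \right)} = -2 + \frac{\left(m + m\right) \frac{1}{m + m}}{8} = -2 + \frac{2 m \frac{1}{2 m}}{8} = -2 + \frac{1}{8} \cdot 1 = -2 + \frac{1}{8} = - \frac{15}{8}$)
$E{\left(h{\left(-5 \right)} \right)} + p{\left(-44 \right)} = - \frac{15}{8} + \frac{1}{8} \left(-44\right) = - \frac{15}{8} - \frac{11}{2} = - \frac{59}{8}$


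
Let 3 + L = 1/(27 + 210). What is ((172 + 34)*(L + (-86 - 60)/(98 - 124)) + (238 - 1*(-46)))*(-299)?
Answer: -58365490/237 ≈ -2.4627e+5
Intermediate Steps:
L = -710/237 (L = -3 + 1/(27 + 210) = -3 + 1/237 = -710/237 ≈ -2.9958)
((172 + 34)*(L + (-86 - 60)/(98 - 124)) + (238 - 1*(-46)))*(-299) = ((172 + 34)*(-710/237 + (-86 - 60)/(98 - 124)) + (238 - 1*(-46)))*(-299) = (206*(-710/237 - 146/(-26)) + (238 + 46))*(-299) = (206*(-710/237 - 146*(-1/26)) + 284)*(-299) = (206*(-710/237 + 73/13) + 284)*(-299) = (206*(8071/3081) + 284)*(-299) = (1662626/3081 + 284)*(-299) = (2537630/3081)*(-299) = -58365490/237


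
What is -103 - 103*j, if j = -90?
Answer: 9167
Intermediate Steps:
-103 - 103*j = -103 - 103*(-90) = -103 + 9270 = 9167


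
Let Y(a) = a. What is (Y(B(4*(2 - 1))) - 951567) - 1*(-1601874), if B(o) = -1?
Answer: 650306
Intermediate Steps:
(Y(B(4*(2 - 1))) - 951567) - 1*(-1601874) = (-1 - 951567) - 1*(-1601874) = -951568 + 1601874 = 650306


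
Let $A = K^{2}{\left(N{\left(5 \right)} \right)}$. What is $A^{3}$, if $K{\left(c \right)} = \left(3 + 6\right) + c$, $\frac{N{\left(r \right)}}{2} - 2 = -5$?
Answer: $729$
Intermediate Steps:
$N{\left(r \right)} = -6$ ($N{\left(r \right)} = 4 + 2 \left(-5\right) = 4 - 10 = -6$)
$K{\left(c \right)} = 9 + c$
$A = 9$ ($A = \left(9 - 6\right)^{2} = 3^{2} = 9$)
$A^{3} = 9^{3} = 729$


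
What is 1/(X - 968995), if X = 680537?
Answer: -1/288458 ≈ -3.4667e-6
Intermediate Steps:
1/(X - 968995) = 1/(680537 - 968995) = 1/(-288458) = -1/288458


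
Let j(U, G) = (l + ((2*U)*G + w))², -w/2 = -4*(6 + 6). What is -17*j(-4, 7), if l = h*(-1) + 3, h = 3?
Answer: -27200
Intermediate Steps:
l = 0 (l = 3*(-1) + 3 = -3 + 3 = 0)
w = 96 (w = -(-8)*(6 + 6) = -(-8)*12 = -2*(-48) = 96)
j(U, G) = (96 + 2*G*U)² (j(U, G) = (0 + ((2*U)*G + 96))² = (0 + (2*G*U + 96))² = (0 + (96 + 2*G*U))² = (96 + 2*G*U)²)
-17*j(-4, 7) = -68*(48 + 7*(-4))² = -68*(48 - 28)² = -68*20² = -68*400 = -17*1600 = -27200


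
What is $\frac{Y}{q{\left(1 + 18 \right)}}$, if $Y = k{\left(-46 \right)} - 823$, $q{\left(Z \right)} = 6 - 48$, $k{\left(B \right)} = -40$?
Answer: $\frac{863}{42} \approx 20.548$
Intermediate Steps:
$q{\left(Z \right)} = -42$
$Y = -863$ ($Y = -40 - 823 = -863$)
$\frac{Y}{q{\left(1 + 18 \right)}} = - \frac{863}{-42} = \left(-863\right) \left(- \frac{1}{42}\right) = \frac{863}{42}$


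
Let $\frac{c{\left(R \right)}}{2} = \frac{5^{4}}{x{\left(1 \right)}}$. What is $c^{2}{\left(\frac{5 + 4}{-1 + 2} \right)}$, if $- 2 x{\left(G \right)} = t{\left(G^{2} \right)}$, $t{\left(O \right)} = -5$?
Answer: $250000$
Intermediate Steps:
$x{\left(G \right)} = \frac{5}{2}$ ($x{\left(G \right)} = \left(- \frac{1}{2}\right) \left(-5\right) = \frac{5}{2}$)
$c{\left(R \right)} = 500$ ($c{\left(R \right)} = 2 \frac{5^{4}}{\frac{5}{2}} = 2 \cdot 625 \cdot \frac{2}{5} = 2 \cdot 250 = 500$)
$c^{2}{\left(\frac{5 + 4}{-1 + 2} \right)} = 500^{2} = 250000$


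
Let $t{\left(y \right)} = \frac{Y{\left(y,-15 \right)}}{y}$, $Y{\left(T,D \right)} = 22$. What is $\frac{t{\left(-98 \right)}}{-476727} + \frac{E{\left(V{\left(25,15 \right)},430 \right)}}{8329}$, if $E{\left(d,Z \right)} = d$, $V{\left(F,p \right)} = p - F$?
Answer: $- \frac{233504611}{194562299967} \approx -0.0012002$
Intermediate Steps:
$t{\left(y \right)} = \frac{22}{y}$
$\frac{t{\left(-98 \right)}}{-476727} + \frac{E{\left(V{\left(25,15 \right)},430 \right)}}{8329} = \frac{22 \frac{1}{-98}}{-476727} + \frac{15 - 25}{8329} = 22 \left(- \frac{1}{98}\right) \left(- \frac{1}{476727}\right) + \left(15 - 25\right) \frac{1}{8329} = \left(- \frac{11}{49}\right) \left(- \frac{1}{476727}\right) - \frac{10}{8329} = \frac{11}{23359623} - \frac{10}{8329} = - \frac{233504611}{194562299967}$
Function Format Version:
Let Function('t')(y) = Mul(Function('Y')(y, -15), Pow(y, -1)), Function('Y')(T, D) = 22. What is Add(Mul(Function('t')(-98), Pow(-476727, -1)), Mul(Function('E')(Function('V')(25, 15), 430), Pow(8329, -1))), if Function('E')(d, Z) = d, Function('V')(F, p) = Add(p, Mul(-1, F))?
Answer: Rational(-233504611, 194562299967) ≈ -0.0012002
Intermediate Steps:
Function('t')(y) = Mul(22, Pow(y, -1))
Add(Mul(Function('t')(-98), Pow(-476727, -1)), Mul(Function('E')(Function('V')(25, 15), 430), Pow(8329, -1))) = Add(Mul(Mul(22, Pow(-98, -1)), Pow(-476727, -1)), Mul(Add(15, Mul(-1, 25)), Pow(8329, -1))) = Add(Mul(Mul(22, Rational(-1, 98)), Rational(-1, 476727)), Mul(Add(15, -25), Rational(1, 8329))) = Add(Mul(Rational(-11, 49), Rational(-1, 476727)), Mul(-10, Rational(1, 8329))) = Add(Rational(11, 23359623), Rational(-10, 8329)) = Rational(-233504611, 194562299967)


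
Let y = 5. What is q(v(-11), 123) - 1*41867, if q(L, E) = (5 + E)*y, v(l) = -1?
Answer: -41227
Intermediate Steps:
q(L, E) = 25 + 5*E (q(L, E) = (5 + E)*5 = 25 + 5*E)
q(v(-11), 123) - 1*41867 = (25 + 5*123) - 1*41867 = (25 + 615) - 41867 = 640 - 41867 = -41227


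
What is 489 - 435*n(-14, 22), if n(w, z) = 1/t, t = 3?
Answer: 344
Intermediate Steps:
n(w, z) = 1/3
489 - 435*n(-14, 22) = 489 - 435*1/3 = 489 - 145 = 344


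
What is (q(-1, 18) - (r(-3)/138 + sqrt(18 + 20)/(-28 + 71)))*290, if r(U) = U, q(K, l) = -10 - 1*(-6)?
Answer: -26535/23 - 290*sqrt(38)/43 ≈ -1195.3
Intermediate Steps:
q(K, l) = -4 (q(K, l) = -10 + 6 = -4)
(q(-1, 18) - (r(-3)/138 + sqrt(18 + 20)/(-28 + 71)))*290 = (-4 - (-3/138 + sqrt(18 + 20)/(-28 + 71)))*290 = (-4 - (-3*1/138 + sqrt(38)/43))*290 = (-4 - (-1/46 + sqrt(38)*(1/43)))*290 = (-4 - (-1/46 + sqrt(38)/43))*290 = (-4 + (1/46 - sqrt(38)/43))*290 = (-183/46 - sqrt(38)/43)*290 = -26535/23 - 290*sqrt(38)/43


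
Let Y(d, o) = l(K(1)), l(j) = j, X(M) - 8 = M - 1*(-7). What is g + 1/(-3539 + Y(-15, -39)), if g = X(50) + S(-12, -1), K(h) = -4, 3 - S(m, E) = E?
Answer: 244466/3543 ≈ 69.000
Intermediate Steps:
S(m, E) = 3 - E
X(M) = 15 + M (X(M) = 8 + (M - 1*(-7)) = 8 + (M + 7) = 8 + (7 + M) = 15 + M)
Y(d, o) = -4
g = 69 (g = (15 + 50) + (3 - 1*(-1)) = 65 + (3 + 1) = 65 + 4 = 69)
g + 1/(-3539 + Y(-15, -39)) = 69 + 1/(-3539 - 4) = 69 + 1/(-3543) = 69 - 1/3543 = 244466/3543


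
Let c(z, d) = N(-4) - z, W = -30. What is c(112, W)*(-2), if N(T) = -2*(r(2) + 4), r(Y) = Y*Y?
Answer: 256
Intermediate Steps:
r(Y) = Y²
N(T) = -16 (N(T) = -2*(2² + 4) = -2*(4 + 4) = -2*8 = -16)
c(z, d) = -16 - z
c(112, W)*(-2) = (-16 - 1*112)*(-2) = (-16 - 112)*(-2) = -128*(-2) = 256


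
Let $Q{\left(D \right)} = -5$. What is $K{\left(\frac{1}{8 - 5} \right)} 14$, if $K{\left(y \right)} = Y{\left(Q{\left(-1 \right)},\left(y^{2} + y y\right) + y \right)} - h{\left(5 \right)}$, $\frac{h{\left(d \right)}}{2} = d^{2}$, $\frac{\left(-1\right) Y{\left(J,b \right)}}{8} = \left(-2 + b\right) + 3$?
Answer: $- \frac{7868}{9} \approx -874.22$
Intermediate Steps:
$Y{\left(J,b \right)} = -8 - 8 b$ ($Y{\left(J,b \right)} = - 8 \left(\left(-2 + b\right) + 3\right) = - 8 \left(1 + b\right) = -8 - 8 b$)
$h{\left(d \right)} = 2 d^{2}$
$K{\left(y \right)} = -58 - 16 y^{2} - 8 y$ ($K{\left(y \right)} = \left(-8 - 8 \left(\left(y^{2} + y y\right) + y\right)\right) - 2 \cdot 5^{2} = \left(-8 - 8 \left(\left(y^{2} + y^{2}\right) + y\right)\right) - 2 \cdot 25 = \left(-8 - 8 \left(2 y^{2} + y\right)\right) - 50 = \left(-8 - 8 \left(y + 2 y^{2}\right)\right) - 50 = \left(-8 - \left(8 y + 16 y^{2}\right)\right) - 50 = \left(-8 - 16 y^{2} - 8 y\right) - 50 = -58 - 16 y^{2} - 8 y$)
$K{\left(\frac{1}{8 - 5} \right)} 14 = \left(-58 - 16 \left(\frac{1}{8 - 5}\right)^{2} - \frac{8}{8 - 5}\right) 14 = \left(-58 - 16 \left(\frac{1}{3}\right)^{2} - \frac{8}{3}\right) 14 = \left(-58 - \frac{16}{9} - \frac{8}{3}\right) 14 = \left(- \frac{562}{9}\right) 14 = - \frac{7868}{9}$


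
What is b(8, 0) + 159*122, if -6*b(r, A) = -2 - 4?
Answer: 19399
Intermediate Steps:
b(r, A) = 1 (b(r, A) = -(-2 - 4)/6 = -⅙*(-6) = 1)
b(8, 0) + 159*122 = 1 + 159*122 = 1 + 19398 = 19399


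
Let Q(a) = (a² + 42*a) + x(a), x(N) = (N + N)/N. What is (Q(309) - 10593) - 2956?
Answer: 94912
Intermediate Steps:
x(N) = 2 (x(N) = (2*N)/N = 2)
Q(a) = 2 + a² + 42*a (Q(a) = (a² + 42*a) + 2 = 2 + a² + 42*a)
(Q(309) - 10593) - 2956 = ((2 + 309² + 42*309) - 10593) - 2956 = ((2 + 95481 + 12978) - 10593) - 2956 = (108461 - 10593) - 2956 = 97868 - 2956 = 94912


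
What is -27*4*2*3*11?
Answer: -7128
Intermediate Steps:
-27*4*2*3*11 = -216*3*11 = -27*24*11 = -648*11 = -7128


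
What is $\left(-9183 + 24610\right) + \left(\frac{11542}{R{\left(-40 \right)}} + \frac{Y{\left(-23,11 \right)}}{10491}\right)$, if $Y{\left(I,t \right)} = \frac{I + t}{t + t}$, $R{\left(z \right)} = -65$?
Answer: $\frac{2932999257}{192335} \approx 15249.0$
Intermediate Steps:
$Y{\left(I,t \right)} = \frac{I + t}{2 t}$
$\left(-9183 + 24610\right) + \left(\frac{11542}{R{\left(-40 \right)}} + \frac{Y{\left(-23,11 \right)}}{10491}\right) = \left(-9183 + 24610\right) + \left(\frac{11542}{-65} + \frac{\frac{1}{2} \cdot \frac{1}{11} \left(-23 + 11\right)}{10491}\right) = 15427 + \left(11542 \left(- \frac{1}{65}\right) + \frac{1}{2} \cdot \frac{1}{11} \left(-12\right) \frac{1}{10491}\right) = 15427 - \frac{34152788}{192335} = \frac{2932999257}{192335}$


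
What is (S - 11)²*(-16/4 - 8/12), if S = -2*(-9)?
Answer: -686/3 ≈ -228.67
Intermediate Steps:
S = 18
(S - 11)²*(-16/4 - 8/12) = (18 - 11)²*(-16/4 - 8/12) = 7²*(-16*¼ - 8*1/12) = 49*(-4 - ⅔) = 49*(-14/3) = -686/3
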